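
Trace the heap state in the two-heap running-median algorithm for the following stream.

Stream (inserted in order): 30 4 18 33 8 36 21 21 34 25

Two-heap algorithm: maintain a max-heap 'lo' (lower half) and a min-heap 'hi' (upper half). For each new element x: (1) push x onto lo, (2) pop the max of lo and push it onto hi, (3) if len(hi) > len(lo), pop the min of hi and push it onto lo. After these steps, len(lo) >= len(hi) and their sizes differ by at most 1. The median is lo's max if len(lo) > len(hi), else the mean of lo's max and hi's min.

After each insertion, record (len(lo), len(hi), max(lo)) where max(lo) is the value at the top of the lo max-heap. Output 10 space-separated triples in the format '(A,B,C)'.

Step 1: insert 30 -> lo=[30] hi=[] -> (len(lo)=1, len(hi)=0, max(lo)=30)
Step 2: insert 4 -> lo=[4] hi=[30] -> (len(lo)=1, len(hi)=1, max(lo)=4)
Step 3: insert 18 -> lo=[4, 18] hi=[30] -> (len(lo)=2, len(hi)=1, max(lo)=18)
Step 4: insert 33 -> lo=[4, 18] hi=[30, 33] -> (len(lo)=2, len(hi)=2, max(lo)=18)
Step 5: insert 8 -> lo=[4, 8, 18] hi=[30, 33] -> (len(lo)=3, len(hi)=2, max(lo)=18)
Step 6: insert 36 -> lo=[4, 8, 18] hi=[30, 33, 36] -> (len(lo)=3, len(hi)=3, max(lo)=18)
Step 7: insert 21 -> lo=[4, 8, 18, 21] hi=[30, 33, 36] -> (len(lo)=4, len(hi)=3, max(lo)=21)
Step 8: insert 21 -> lo=[4, 8, 18, 21] hi=[21, 30, 33, 36] -> (len(lo)=4, len(hi)=4, max(lo)=21)
Step 9: insert 34 -> lo=[4, 8, 18, 21, 21] hi=[30, 33, 34, 36] -> (len(lo)=5, len(hi)=4, max(lo)=21)
Step 10: insert 25 -> lo=[4, 8, 18, 21, 21] hi=[25, 30, 33, 34, 36] -> (len(lo)=5, len(hi)=5, max(lo)=21)

Answer: (1,0,30) (1,1,4) (2,1,18) (2,2,18) (3,2,18) (3,3,18) (4,3,21) (4,4,21) (5,4,21) (5,5,21)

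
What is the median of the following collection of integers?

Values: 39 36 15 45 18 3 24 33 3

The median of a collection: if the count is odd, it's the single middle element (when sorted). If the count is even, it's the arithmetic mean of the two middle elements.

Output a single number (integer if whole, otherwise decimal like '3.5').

Step 1: insert 39 -> lo=[39] (size 1, max 39) hi=[] (size 0) -> median=39
Step 2: insert 36 -> lo=[36] (size 1, max 36) hi=[39] (size 1, min 39) -> median=37.5
Step 3: insert 15 -> lo=[15, 36] (size 2, max 36) hi=[39] (size 1, min 39) -> median=36
Step 4: insert 45 -> lo=[15, 36] (size 2, max 36) hi=[39, 45] (size 2, min 39) -> median=37.5
Step 5: insert 18 -> lo=[15, 18, 36] (size 3, max 36) hi=[39, 45] (size 2, min 39) -> median=36
Step 6: insert 3 -> lo=[3, 15, 18] (size 3, max 18) hi=[36, 39, 45] (size 3, min 36) -> median=27
Step 7: insert 24 -> lo=[3, 15, 18, 24] (size 4, max 24) hi=[36, 39, 45] (size 3, min 36) -> median=24
Step 8: insert 33 -> lo=[3, 15, 18, 24] (size 4, max 24) hi=[33, 36, 39, 45] (size 4, min 33) -> median=28.5
Step 9: insert 3 -> lo=[3, 3, 15, 18, 24] (size 5, max 24) hi=[33, 36, 39, 45] (size 4, min 33) -> median=24

Answer: 24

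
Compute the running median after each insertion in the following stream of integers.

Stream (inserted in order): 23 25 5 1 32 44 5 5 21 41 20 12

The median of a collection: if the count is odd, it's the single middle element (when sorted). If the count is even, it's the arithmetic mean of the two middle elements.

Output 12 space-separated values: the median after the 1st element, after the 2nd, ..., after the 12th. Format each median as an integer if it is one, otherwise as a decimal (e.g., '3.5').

Answer: 23 24 23 14 23 24 23 14 21 22 21 20.5

Derivation:
Step 1: insert 23 -> lo=[23] (size 1, max 23) hi=[] (size 0) -> median=23
Step 2: insert 25 -> lo=[23] (size 1, max 23) hi=[25] (size 1, min 25) -> median=24
Step 3: insert 5 -> lo=[5, 23] (size 2, max 23) hi=[25] (size 1, min 25) -> median=23
Step 4: insert 1 -> lo=[1, 5] (size 2, max 5) hi=[23, 25] (size 2, min 23) -> median=14
Step 5: insert 32 -> lo=[1, 5, 23] (size 3, max 23) hi=[25, 32] (size 2, min 25) -> median=23
Step 6: insert 44 -> lo=[1, 5, 23] (size 3, max 23) hi=[25, 32, 44] (size 3, min 25) -> median=24
Step 7: insert 5 -> lo=[1, 5, 5, 23] (size 4, max 23) hi=[25, 32, 44] (size 3, min 25) -> median=23
Step 8: insert 5 -> lo=[1, 5, 5, 5] (size 4, max 5) hi=[23, 25, 32, 44] (size 4, min 23) -> median=14
Step 9: insert 21 -> lo=[1, 5, 5, 5, 21] (size 5, max 21) hi=[23, 25, 32, 44] (size 4, min 23) -> median=21
Step 10: insert 41 -> lo=[1, 5, 5, 5, 21] (size 5, max 21) hi=[23, 25, 32, 41, 44] (size 5, min 23) -> median=22
Step 11: insert 20 -> lo=[1, 5, 5, 5, 20, 21] (size 6, max 21) hi=[23, 25, 32, 41, 44] (size 5, min 23) -> median=21
Step 12: insert 12 -> lo=[1, 5, 5, 5, 12, 20] (size 6, max 20) hi=[21, 23, 25, 32, 41, 44] (size 6, min 21) -> median=20.5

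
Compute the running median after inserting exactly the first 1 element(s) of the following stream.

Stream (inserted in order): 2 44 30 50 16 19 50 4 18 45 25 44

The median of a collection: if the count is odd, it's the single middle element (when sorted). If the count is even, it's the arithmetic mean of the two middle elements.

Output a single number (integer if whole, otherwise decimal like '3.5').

Step 1: insert 2 -> lo=[2] (size 1, max 2) hi=[] (size 0) -> median=2

Answer: 2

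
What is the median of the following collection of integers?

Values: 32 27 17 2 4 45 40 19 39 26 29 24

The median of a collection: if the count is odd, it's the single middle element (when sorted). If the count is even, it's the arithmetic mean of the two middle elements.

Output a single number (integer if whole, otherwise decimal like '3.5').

Answer: 26.5

Derivation:
Step 1: insert 32 -> lo=[32] (size 1, max 32) hi=[] (size 0) -> median=32
Step 2: insert 27 -> lo=[27] (size 1, max 27) hi=[32] (size 1, min 32) -> median=29.5
Step 3: insert 17 -> lo=[17, 27] (size 2, max 27) hi=[32] (size 1, min 32) -> median=27
Step 4: insert 2 -> lo=[2, 17] (size 2, max 17) hi=[27, 32] (size 2, min 27) -> median=22
Step 5: insert 4 -> lo=[2, 4, 17] (size 3, max 17) hi=[27, 32] (size 2, min 27) -> median=17
Step 6: insert 45 -> lo=[2, 4, 17] (size 3, max 17) hi=[27, 32, 45] (size 3, min 27) -> median=22
Step 7: insert 40 -> lo=[2, 4, 17, 27] (size 4, max 27) hi=[32, 40, 45] (size 3, min 32) -> median=27
Step 8: insert 19 -> lo=[2, 4, 17, 19] (size 4, max 19) hi=[27, 32, 40, 45] (size 4, min 27) -> median=23
Step 9: insert 39 -> lo=[2, 4, 17, 19, 27] (size 5, max 27) hi=[32, 39, 40, 45] (size 4, min 32) -> median=27
Step 10: insert 26 -> lo=[2, 4, 17, 19, 26] (size 5, max 26) hi=[27, 32, 39, 40, 45] (size 5, min 27) -> median=26.5
Step 11: insert 29 -> lo=[2, 4, 17, 19, 26, 27] (size 6, max 27) hi=[29, 32, 39, 40, 45] (size 5, min 29) -> median=27
Step 12: insert 24 -> lo=[2, 4, 17, 19, 24, 26] (size 6, max 26) hi=[27, 29, 32, 39, 40, 45] (size 6, min 27) -> median=26.5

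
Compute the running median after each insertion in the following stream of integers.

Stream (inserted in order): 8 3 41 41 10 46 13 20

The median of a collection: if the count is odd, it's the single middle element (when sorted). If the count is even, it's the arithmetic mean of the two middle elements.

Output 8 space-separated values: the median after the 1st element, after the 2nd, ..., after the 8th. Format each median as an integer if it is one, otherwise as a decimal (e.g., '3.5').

Step 1: insert 8 -> lo=[8] (size 1, max 8) hi=[] (size 0) -> median=8
Step 2: insert 3 -> lo=[3] (size 1, max 3) hi=[8] (size 1, min 8) -> median=5.5
Step 3: insert 41 -> lo=[3, 8] (size 2, max 8) hi=[41] (size 1, min 41) -> median=8
Step 4: insert 41 -> lo=[3, 8] (size 2, max 8) hi=[41, 41] (size 2, min 41) -> median=24.5
Step 5: insert 10 -> lo=[3, 8, 10] (size 3, max 10) hi=[41, 41] (size 2, min 41) -> median=10
Step 6: insert 46 -> lo=[3, 8, 10] (size 3, max 10) hi=[41, 41, 46] (size 3, min 41) -> median=25.5
Step 7: insert 13 -> lo=[3, 8, 10, 13] (size 4, max 13) hi=[41, 41, 46] (size 3, min 41) -> median=13
Step 8: insert 20 -> lo=[3, 8, 10, 13] (size 4, max 13) hi=[20, 41, 41, 46] (size 4, min 20) -> median=16.5

Answer: 8 5.5 8 24.5 10 25.5 13 16.5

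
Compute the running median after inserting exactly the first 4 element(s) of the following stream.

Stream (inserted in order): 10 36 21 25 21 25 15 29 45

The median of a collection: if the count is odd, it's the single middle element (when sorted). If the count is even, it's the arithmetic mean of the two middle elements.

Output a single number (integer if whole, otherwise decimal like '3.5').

Answer: 23

Derivation:
Step 1: insert 10 -> lo=[10] (size 1, max 10) hi=[] (size 0) -> median=10
Step 2: insert 36 -> lo=[10] (size 1, max 10) hi=[36] (size 1, min 36) -> median=23
Step 3: insert 21 -> lo=[10, 21] (size 2, max 21) hi=[36] (size 1, min 36) -> median=21
Step 4: insert 25 -> lo=[10, 21] (size 2, max 21) hi=[25, 36] (size 2, min 25) -> median=23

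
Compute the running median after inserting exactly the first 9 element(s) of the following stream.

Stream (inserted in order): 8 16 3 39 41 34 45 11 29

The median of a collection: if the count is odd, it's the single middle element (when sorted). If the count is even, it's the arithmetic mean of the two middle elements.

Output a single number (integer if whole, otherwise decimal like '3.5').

Step 1: insert 8 -> lo=[8] (size 1, max 8) hi=[] (size 0) -> median=8
Step 2: insert 16 -> lo=[8] (size 1, max 8) hi=[16] (size 1, min 16) -> median=12
Step 3: insert 3 -> lo=[3, 8] (size 2, max 8) hi=[16] (size 1, min 16) -> median=8
Step 4: insert 39 -> lo=[3, 8] (size 2, max 8) hi=[16, 39] (size 2, min 16) -> median=12
Step 5: insert 41 -> lo=[3, 8, 16] (size 3, max 16) hi=[39, 41] (size 2, min 39) -> median=16
Step 6: insert 34 -> lo=[3, 8, 16] (size 3, max 16) hi=[34, 39, 41] (size 3, min 34) -> median=25
Step 7: insert 45 -> lo=[3, 8, 16, 34] (size 4, max 34) hi=[39, 41, 45] (size 3, min 39) -> median=34
Step 8: insert 11 -> lo=[3, 8, 11, 16] (size 4, max 16) hi=[34, 39, 41, 45] (size 4, min 34) -> median=25
Step 9: insert 29 -> lo=[3, 8, 11, 16, 29] (size 5, max 29) hi=[34, 39, 41, 45] (size 4, min 34) -> median=29

Answer: 29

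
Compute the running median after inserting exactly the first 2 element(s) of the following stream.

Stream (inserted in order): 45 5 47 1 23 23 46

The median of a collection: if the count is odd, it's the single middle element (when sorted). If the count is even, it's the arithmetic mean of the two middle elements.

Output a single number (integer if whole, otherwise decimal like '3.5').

Step 1: insert 45 -> lo=[45] (size 1, max 45) hi=[] (size 0) -> median=45
Step 2: insert 5 -> lo=[5] (size 1, max 5) hi=[45] (size 1, min 45) -> median=25

Answer: 25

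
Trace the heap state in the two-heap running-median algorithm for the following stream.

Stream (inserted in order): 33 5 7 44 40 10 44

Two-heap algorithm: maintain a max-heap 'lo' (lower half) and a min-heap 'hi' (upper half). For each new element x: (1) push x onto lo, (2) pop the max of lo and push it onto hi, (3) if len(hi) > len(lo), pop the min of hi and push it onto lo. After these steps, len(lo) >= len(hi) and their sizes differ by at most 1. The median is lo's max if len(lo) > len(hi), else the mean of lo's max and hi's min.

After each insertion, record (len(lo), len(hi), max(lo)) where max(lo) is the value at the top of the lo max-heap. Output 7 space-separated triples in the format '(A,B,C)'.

Step 1: insert 33 -> lo=[33] hi=[] -> (len(lo)=1, len(hi)=0, max(lo)=33)
Step 2: insert 5 -> lo=[5] hi=[33] -> (len(lo)=1, len(hi)=1, max(lo)=5)
Step 3: insert 7 -> lo=[5, 7] hi=[33] -> (len(lo)=2, len(hi)=1, max(lo)=7)
Step 4: insert 44 -> lo=[5, 7] hi=[33, 44] -> (len(lo)=2, len(hi)=2, max(lo)=7)
Step 5: insert 40 -> lo=[5, 7, 33] hi=[40, 44] -> (len(lo)=3, len(hi)=2, max(lo)=33)
Step 6: insert 10 -> lo=[5, 7, 10] hi=[33, 40, 44] -> (len(lo)=3, len(hi)=3, max(lo)=10)
Step 7: insert 44 -> lo=[5, 7, 10, 33] hi=[40, 44, 44] -> (len(lo)=4, len(hi)=3, max(lo)=33)

Answer: (1,0,33) (1,1,5) (2,1,7) (2,2,7) (3,2,33) (3,3,10) (4,3,33)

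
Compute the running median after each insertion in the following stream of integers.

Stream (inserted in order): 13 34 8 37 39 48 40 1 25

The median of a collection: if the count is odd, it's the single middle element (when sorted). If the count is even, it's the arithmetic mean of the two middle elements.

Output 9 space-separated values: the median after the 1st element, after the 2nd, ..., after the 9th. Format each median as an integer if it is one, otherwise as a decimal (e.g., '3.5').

Step 1: insert 13 -> lo=[13] (size 1, max 13) hi=[] (size 0) -> median=13
Step 2: insert 34 -> lo=[13] (size 1, max 13) hi=[34] (size 1, min 34) -> median=23.5
Step 3: insert 8 -> lo=[8, 13] (size 2, max 13) hi=[34] (size 1, min 34) -> median=13
Step 4: insert 37 -> lo=[8, 13] (size 2, max 13) hi=[34, 37] (size 2, min 34) -> median=23.5
Step 5: insert 39 -> lo=[8, 13, 34] (size 3, max 34) hi=[37, 39] (size 2, min 37) -> median=34
Step 6: insert 48 -> lo=[8, 13, 34] (size 3, max 34) hi=[37, 39, 48] (size 3, min 37) -> median=35.5
Step 7: insert 40 -> lo=[8, 13, 34, 37] (size 4, max 37) hi=[39, 40, 48] (size 3, min 39) -> median=37
Step 8: insert 1 -> lo=[1, 8, 13, 34] (size 4, max 34) hi=[37, 39, 40, 48] (size 4, min 37) -> median=35.5
Step 9: insert 25 -> lo=[1, 8, 13, 25, 34] (size 5, max 34) hi=[37, 39, 40, 48] (size 4, min 37) -> median=34

Answer: 13 23.5 13 23.5 34 35.5 37 35.5 34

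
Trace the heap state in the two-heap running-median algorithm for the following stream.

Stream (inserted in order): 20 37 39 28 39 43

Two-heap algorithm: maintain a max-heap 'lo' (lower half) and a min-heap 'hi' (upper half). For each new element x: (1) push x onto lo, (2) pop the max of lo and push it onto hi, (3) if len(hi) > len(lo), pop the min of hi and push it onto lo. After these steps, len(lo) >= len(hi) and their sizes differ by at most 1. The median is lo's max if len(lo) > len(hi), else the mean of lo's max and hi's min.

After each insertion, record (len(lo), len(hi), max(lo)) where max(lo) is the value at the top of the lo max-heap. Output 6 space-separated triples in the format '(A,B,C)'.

Answer: (1,0,20) (1,1,20) (2,1,37) (2,2,28) (3,2,37) (3,3,37)

Derivation:
Step 1: insert 20 -> lo=[20] hi=[] -> (len(lo)=1, len(hi)=0, max(lo)=20)
Step 2: insert 37 -> lo=[20] hi=[37] -> (len(lo)=1, len(hi)=1, max(lo)=20)
Step 3: insert 39 -> lo=[20, 37] hi=[39] -> (len(lo)=2, len(hi)=1, max(lo)=37)
Step 4: insert 28 -> lo=[20, 28] hi=[37, 39] -> (len(lo)=2, len(hi)=2, max(lo)=28)
Step 5: insert 39 -> lo=[20, 28, 37] hi=[39, 39] -> (len(lo)=3, len(hi)=2, max(lo)=37)
Step 6: insert 43 -> lo=[20, 28, 37] hi=[39, 39, 43] -> (len(lo)=3, len(hi)=3, max(lo)=37)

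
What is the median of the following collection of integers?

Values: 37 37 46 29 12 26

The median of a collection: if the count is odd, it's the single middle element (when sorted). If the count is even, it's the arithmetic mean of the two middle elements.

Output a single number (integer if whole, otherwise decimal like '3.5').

Step 1: insert 37 -> lo=[37] (size 1, max 37) hi=[] (size 0) -> median=37
Step 2: insert 37 -> lo=[37] (size 1, max 37) hi=[37] (size 1, min 37) -> median=37
Step 3: insert 46 -> lo=[37, 37] (size 2, max 37) hi=[46] (size 1, min 46) -> median=37
Step 4: insert 29 -> lo=[29, 37] (size 2, max 37) hi=[37, 46] (size 2, min 37) -> median=37
Step 5: insert 12 -> lo=[12, 29, 37] (size 3, max 37) hi=[37, 46] (size 2, min 37) -> median=37
Step 6: insert 26 -> lo=[12, 26, 29] (size 3, max 29) hi=[37, 37, 46] (size 3, min 37) -> median=33

Answer: 33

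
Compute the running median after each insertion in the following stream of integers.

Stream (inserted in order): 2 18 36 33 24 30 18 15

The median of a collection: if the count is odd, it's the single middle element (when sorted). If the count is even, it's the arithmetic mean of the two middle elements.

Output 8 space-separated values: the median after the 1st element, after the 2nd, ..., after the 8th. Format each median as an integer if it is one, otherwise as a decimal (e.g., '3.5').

Step 1: insert 2 -> lo=[2] (size 1, max 2) hi=[] (size 0) -> median=2
Step 2: insert 18 -> lo=[2] (size 1, max 2) hi=[18] (size 1, min 18) -> median=10
Step 3: insert 36 -> lo=[2, 18] (size 2, max 18) hi=[36] (size 1, min 36) -> median=18
Step 4: insert 33 -> lo=[2, 18] (size 2, max 18) hi=[33, 36] (size 2, min 33) -> median=25.5
Step 5: insert 24 -> lo=[2, 18, 24] (size 3, max 24) hi=[33, 36] (size 2, min 33) -> median=24
Step 6: insert 30 -> lo=[2, 18, 24] (size 3, max 24) hi=[30, 33, 36] (size 3, min 30) -> median=27
Step 7: insert 18 -> lo=[2, 18, 18, 24] (size 4, max 24) hi=[30, 33, 36] (size 3, min 30) -> median=24
Step 8: insert 15 -> lo=[2, 15, 18, 18] (size 4, max 18) hi=[24, 30, 33, 36] (size 4, min 24) -> median=21

Answer: 2 10 18 25.5 24 27 24 21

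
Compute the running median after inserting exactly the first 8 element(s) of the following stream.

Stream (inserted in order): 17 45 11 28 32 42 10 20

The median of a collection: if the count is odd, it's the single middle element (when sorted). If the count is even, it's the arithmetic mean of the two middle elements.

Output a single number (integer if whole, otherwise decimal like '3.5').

Answer: 24

Derivation:
Step 1: insert 17 -> lo=[17] (size 1, max 17) hi=[] (size 0) -> median=17
Step 2: insert 45 -> lo=[17] (size 1, max 17) hi=[45] (size 1, min 45) -> median=31
Step 3: insert 11 -> lo=[11, 17] (size 2, max 17) hi=[45] (size 1, min 45) -> median=17
Step 4: insert 28 -> lo=[11, 17] (size 2, max 17) hi=[28, 45] (size 2, min 28) -> median=22.5
Step 5: insert 32 -> lo=[11, 17, 28] (size 3, max 28) hi=[32, 45] (size 2, min 32) -> median=28
Step 6: insert 42 -> lo=[11, 17, 28] (size 3, max 28) hi=[32, 42, 45] (size 3, min 32) -> median=30
Step 7: insert 10 -> lo=[10, 11, 17, 28] (size 4, max 28) hi=[32, 42, 45] (size 3, min 32) -> median=28
Step 8: insert 20 -> lo=[10, 11, 17, 20] (size 4, max 20) hi=[28, 32, 42, 45] (size 4, min 28) -> median=24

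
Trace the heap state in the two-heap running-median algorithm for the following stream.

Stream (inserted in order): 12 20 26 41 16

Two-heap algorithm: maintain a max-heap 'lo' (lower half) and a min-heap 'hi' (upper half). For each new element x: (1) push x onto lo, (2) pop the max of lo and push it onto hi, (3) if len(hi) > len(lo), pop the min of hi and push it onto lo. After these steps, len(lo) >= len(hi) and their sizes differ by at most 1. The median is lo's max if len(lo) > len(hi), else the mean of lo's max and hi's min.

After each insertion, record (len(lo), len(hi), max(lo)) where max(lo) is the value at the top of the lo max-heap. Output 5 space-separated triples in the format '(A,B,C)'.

Answer: (1,0,12) (1,1,12) (2,1,20) (2,2,20) (3,2,20)

Derivation:
Step 1: insert 12 -> lo=[12] hi=[] -> (len(lo)=1, len(hi)=0, max(lo)=12)
Step 2: insert 20 -> lo=[12] hi=[20] -> (len(lo)=1, len(hi)=1, max(lo)=12)
Step 3: insert 26 -> lo=[12, 20] hi=[26] -> (len(lo)=2, len(hi)=1, max(lo)=20)
Step 4: insert 41 -> lo=[12, 20] hi=[26, 41] -> (len(lo)=2, len(hi)=2, max(lo)=20)
Step 5: insert 16 -> lo=[12, 16, 20] hi=[26, 41] -> (len(lo)=3, len(hi)=2, max(lo)=20)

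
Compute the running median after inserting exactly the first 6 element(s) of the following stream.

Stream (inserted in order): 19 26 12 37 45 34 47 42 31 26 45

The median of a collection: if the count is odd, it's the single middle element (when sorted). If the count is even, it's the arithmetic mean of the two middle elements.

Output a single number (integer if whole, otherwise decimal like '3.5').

Answer: 30

Derivation:
Step 1: insert 19 -> lo=[19] (size 1, max 19) hi=[] (size 0) -> median=19
Step 2: insert 26 -> lo=[19] (size 1, max 19) hi=[26] (size 1, min 26) -> median=22.5
Step 3: insert 12 -> lo=[12, 19] (size 2, max 19) hi=[26] (size 1, min 26) -> median=19
Step 4: insert 37 -> lo=[12, 19] (size 2, max 19) hi=[26, 37] (size 2, min 26) -> median=22.5
Step 5: insert 45 -> lo=[12, 19, 26] (size 3, max 26) hi=[37, 45] (size 2, min 37) -> median=26
Step 6: insert 34 -> lo=[12, 19, 26] (size 3, max 26) hi=[34, 37, 45] (size 3, min 34) -> median=30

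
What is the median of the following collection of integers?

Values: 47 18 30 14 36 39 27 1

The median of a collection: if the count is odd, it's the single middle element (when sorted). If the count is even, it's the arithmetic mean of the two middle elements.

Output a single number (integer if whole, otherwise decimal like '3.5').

Step 1: insert 47 -> lo=[47] (size 1, max 47) hi=[] (size 0) -> median=47
Step 2: insert 18 -> lo=[18] (size 1, max 18) hi=[47] (size 1, min 47) -> median=32.5
Step 3: insert 30 -> lo=[18, 30] (size 2, max 30) hi=[47] (size 1, min 47) -> median=30
Step 4: insert 14 -> lo=[14, 18] (size 2, max 18) hi=[30, 47] (size 2, min 30) -> median=24
Step 5: insert 36 -> lo=[14, 18, 30] (size 3, max 30) hi=[36, 47] (size 2, min 36) -> median=30
Step 6: insert 39 -> lo=[14, 18, 30] (size 3, max 30) hi=[36, 39, 47] (size 3, min 36) -> median=33
Step 7: insert 27 -> lo=[14, 18, 27, 30] (size 4, max 30) hi=[36, 39, 47] (size 3, min 36) -> median=30
Step 8: insert 1 -> lo=[1, 14, 18, 27] (size 4, max 27) hi=[30, 36, 39, 47] (size 4, min 30) -> median=28.5

Answer: 28.5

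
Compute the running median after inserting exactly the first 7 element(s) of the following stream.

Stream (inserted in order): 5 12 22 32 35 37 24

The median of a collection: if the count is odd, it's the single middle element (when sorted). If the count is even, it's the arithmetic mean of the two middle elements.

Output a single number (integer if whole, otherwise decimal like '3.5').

Step 1: insert 5 -> lo=[5] (size 1, max 5) hi=[] (size 0) -> median=5
Step 2: insert 12 -> lo=[5] (size 1, max 5) hi=[12] (size 1, min 12) -> median=8.5
Step 3: insert 22 -> lo=[5, 12] (size 2, max 12) hi=[22] (size 1, min 22) -> median=12
Step 4: insert 32 -> lo=[5, 12] (size 2, max 12) hi=[22, 32] (size 2, min 22) -> median=17
Step 5: insert 35 -> lo=[5, 12, 22] (size 3, max 22) hi=[32, 35] (size 2, min 32) -> median=22
Step 6: insert 37 -> lo=[5, 12, 22] (size 3, max 22) hi=[32, 35, 37] (size 3, min 32) -> median=27
Step 7: insert 24 -> lo=[5, 12, 22, 24] (size 4, max 24) hi=[32, 35, 37] (size 3, min 32) -> median=24

Answer: 24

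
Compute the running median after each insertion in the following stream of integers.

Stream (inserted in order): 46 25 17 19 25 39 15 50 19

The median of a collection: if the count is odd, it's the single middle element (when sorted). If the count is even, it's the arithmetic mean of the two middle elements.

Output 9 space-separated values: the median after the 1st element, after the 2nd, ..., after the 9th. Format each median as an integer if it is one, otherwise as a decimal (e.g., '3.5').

Step 1: insert 46 -> lo=[46] (size 1, max 46) hi=[] (size 0) -> median=46
Step 2: insert 25 -> lo=[25] (size 1, max 25) hi=[46] (size 1, min 46) -> median=35.5
Step 3: insert 17 -> lo=[17, 25] (size 2, max 25) hi=[46] (size 1, min 46) -> median=25
Step 4: insert 19 -> lo=[17, 19] (size 2, max 19) hi=[25, 46] (size 2, min 25) -> median=22
Step 5: insert 25 -> lo=[17, 19, 25] (size 3, max 25) hi=[25, 46] (size 2, min 25) -> median=25
Step 6: insert 39 -> lo=[17, 19, 25] (size 3, max 25) hi=[25, 39, 46] (size 3, min 25) -> median=25
Step 7: insert 15 -> lo=[15, 17, 19, 25] (size 4, max 25) hi=[25, 39, 46] (size 3, min 25) -> median=25
Step 8: insert 50 -> lo=[15, 17, 19, 25] (size 4, max 25) hi=[25, 39, 46, 50] (size 4, min 25) -> median=25
Step 9: insert 19 -> lo=[15, 17, 19, 19, 25] (size 5, max 25) hi=[25, 39, 46, 50] (size 4, min 25) -> median=25

Answer: 46 35.5 25 22 25 25 25 25 25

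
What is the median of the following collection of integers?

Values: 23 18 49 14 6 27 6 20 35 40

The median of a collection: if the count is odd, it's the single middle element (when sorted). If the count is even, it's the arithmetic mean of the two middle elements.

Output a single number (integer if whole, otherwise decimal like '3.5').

Step 1: insert 23 -> lo=[23] (size 1, max 23) hi=[] (size 0) -> median=23
Step 2: insert 18 -> lo=[18] (size 1, max 18) hi=[23] (size 1, min 23) -> median=20.5
Step 3: insert 49 -> lo=[18, 23] (size 2, max 23) hi=[49] (size 1, min 49) -> median=23
Step 4: insert 14 -> lo=[14, 18] (size 2, max 18) hi=[23, 49] (size 2, min 23) -> median=20.5
Step 5: insert 6 -> lo=[6, 14, 18] (size 3, max 18) hi=[23, 49] (size 2, min 23) -> median=18
Step 6: insert 27 -> lo=[6, 14, 18] (size 3, max 18) hi=[23, 27, 49] (size 3, min 23) -> median=20.5
Step 7: insert 6 -> lo=[6, 6, 14, 18] (size 4, max 18) hi=[23, 27, 49] (size 3, min 23) -> median=18
Step 8: insert 20 -> lo=[6, 6, 14, 18] (size 4, max 18) hi=[20, 23, 27, 49] (size 4, min 20) -> median=19
Step 9: insert 35 -> lo=[6, 6, 14, 18, 20] (size 5, max 20) hi=[23, 27, 35, 49] (size 4, min 23) -> median=20
Step 10: insert 40 -> lo=[6, 6, 14, 18, 20] (size 5, max 20) hi=[23, 27, 35, 40, 49] (size 5, min 23) -> median=21.5

Answer: 21.5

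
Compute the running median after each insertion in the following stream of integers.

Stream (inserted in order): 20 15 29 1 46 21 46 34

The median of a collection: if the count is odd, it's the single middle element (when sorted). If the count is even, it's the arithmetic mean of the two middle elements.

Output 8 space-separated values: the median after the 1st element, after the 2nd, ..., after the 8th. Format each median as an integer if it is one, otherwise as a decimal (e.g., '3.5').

Answer: 20 17.5 20 17.5 20 20.5 21 25

Derivation:
Step 1: insert 20 -> lo=[20] (size 1, max 20) hi=[] (size 0) -> median=20
Step 2: insert 15 -> lo=[15] (size 1, max 15) hi=[20] (size 1, min 20) -> median=17.5
Step 3: insert 29 -> lo=[15, 20] (size 2, max 20) hi=[29] (size 1, min 29) -> median=20
Step 4: insert 1 -> lo=[1, 15] (size 2, max 15) hi=[20, 29] (size 2, min 20) -> median=17.5
Step 5: insert 46 -> lo=[1, 15, 20] (size 3, max 20) hi=[29, 46] (size 2, min 29) -> median=20
Step 6: insert 21 -> lo=[1, 15, 20] (size 3, max 20) hi=[21, 29, 46] (size 3, min 21) -> median=20.5
Step 7: insert 46 -> lo=[1, 15, 20, 21] (size 4, max 21) hi=[29, 46, 46] (size 3, min 29) -> median=21
Step 8: insert 34 -> lo=[1, 15, 20, 21] (size 4, max 21) hi=[29, 34, 46, 46] (size 4, min 29) -> median=25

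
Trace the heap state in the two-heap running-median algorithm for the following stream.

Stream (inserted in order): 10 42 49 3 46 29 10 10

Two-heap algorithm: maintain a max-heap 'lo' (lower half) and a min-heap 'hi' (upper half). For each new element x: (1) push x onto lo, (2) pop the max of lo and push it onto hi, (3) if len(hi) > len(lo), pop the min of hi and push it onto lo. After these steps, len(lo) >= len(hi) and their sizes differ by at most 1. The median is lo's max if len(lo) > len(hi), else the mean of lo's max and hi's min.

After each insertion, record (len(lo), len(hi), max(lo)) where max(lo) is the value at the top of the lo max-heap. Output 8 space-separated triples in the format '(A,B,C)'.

Answer: (1,0,10) (1,1,10) (2,1,42) (2,2,10) (3,2,42) (3,3,29) (4,3,29) (4,4,10)

Derivation:
Step 1: insert 10 -> lo=[10] hi=[] -> (len(lo)=1, len(hi)=0, max(lo)=10)
Step 2: insert 42 -> lo=[10] hi=[42] -> (len(lo)=1, len(hi)=1, max(lo)=10)
Step 3: insert 49 -> lo=[10, 42] hi=[49] -> (len(lo)=2, len(hi)=1, max(lo)=42)
Step 4: insert 3 -> lo=[3, 10] hi=[42, 49] -> (len(lo)=2, len(hi)=2, max(lo)=10)
Step 5: insert 46 -> lo=[3, 10, 42] hi=[46, 49] -> (len(lo)=3, len(hi)=2, max(lo)=42)
Step 6: insert 29 -> lo=[3, 10, 29] hi=[42, 46, 49] -> (len(lo)=3, len(hi)=3, max(lo)=29)
Step 7: insert 10 -> lo=[3, 10, 10, 29] hi=[42, 46, 49] -> (len(lo)=4, len(hi)=3, max(lo)=29)
Step 8: insert 10 -> lo=[3, 10, 10, 10] hi=[29, 42, 46, 49] -> (len(lo)=4, len(hi)=4, max(lo)=10)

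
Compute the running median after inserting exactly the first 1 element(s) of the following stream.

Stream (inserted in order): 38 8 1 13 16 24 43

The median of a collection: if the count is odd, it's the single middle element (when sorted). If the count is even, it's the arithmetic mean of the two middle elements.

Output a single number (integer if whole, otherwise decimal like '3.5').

Step 1: insert 38 -> lo=[38] (size 1, max 38) hi=[] (size 0) -> median=38

Answer: 38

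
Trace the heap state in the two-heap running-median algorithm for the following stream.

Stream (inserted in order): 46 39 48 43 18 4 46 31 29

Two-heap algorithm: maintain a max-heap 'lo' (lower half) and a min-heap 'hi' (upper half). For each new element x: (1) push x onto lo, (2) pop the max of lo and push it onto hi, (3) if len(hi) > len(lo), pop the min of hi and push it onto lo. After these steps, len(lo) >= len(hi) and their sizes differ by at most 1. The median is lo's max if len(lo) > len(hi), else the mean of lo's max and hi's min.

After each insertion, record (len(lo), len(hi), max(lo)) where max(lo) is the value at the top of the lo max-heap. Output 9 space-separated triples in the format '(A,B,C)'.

Answer: (1,0,46) (1,1,39) (2,1,46) (2,2,43) (3,2,43) (3,3,39) (4,3,43) (4,4,39) (5,4,39)

Derivation:
Step 1: insert 46 -> lo=[46] hi=[] -> (len(lo)=1, len(hi)=0, max(lo)=46)
Step 2: insert 39 -> lo=[39] hi=[46] -> (len(lo)=1, len(hi)=1, max(lo)=39)
Step 3: insert 48 -> lo=[39, 46] hi=[48] -> (len(lo)=2, len(hi)=1, max(lo)=46)
Step 4: insert 43 -> lo=[39, 43] hi=[46, 48] -> (len(lo)=2, len(hi)=2, max(lo)=43)
Step 5: insert 18 -> lo=[18, 39, 43] hi=[46, 48] -> (len(lo)=3, len(hi)=2, max(lo)=43)
Step 6: insert 4 -> lo=[4, 18, 39] hi=[43, 46, 48] -> (len(lo)=3, len(hi)=3, max(lo)=39)
Step 7: insert 46 -> lo=[4, 18, 39, 43] hi=[46, 46, 48] -> (len(lo)=4, len(hi)=3, max(lo)=43)
Step 8: insert 31 -> lo=[4, 18, 31, 39] hi=[43, 46, 46, 48] -> (len(lo)=4, len(hi)=4, max(lo)=39)
Step 9: insert 29 -> lo=[4, 18, 29, 31, 39] hi=[43, 46, 46, 48] -> (len(lo)=5, len(hi)=4, max(lo)=39)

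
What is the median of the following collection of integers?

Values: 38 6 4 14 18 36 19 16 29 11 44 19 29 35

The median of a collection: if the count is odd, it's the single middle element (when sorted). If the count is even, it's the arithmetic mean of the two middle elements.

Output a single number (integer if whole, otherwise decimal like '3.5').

Step 1: insert 38 -> lo=[38] (size 1, max 38) hi=[] (size 0) -> median=38
Step 2: insert 6 -> lo=[6] (size 1, max 6) hi=[38] (size 1, min 38) -> median=22
Step 3: insert 4 -> lo=[4, 6] (size 2, max 6) hi=[38] (size 1, min 38) -> median=6
Step 4: insert 14 -> lo=[4, 6] (size 2, max 6) hi=[14, 38] (size 2, min 14) -> median=10
Step 5: insert 18 -> lo=[4, 6, 14] (size 3, max 14) hi=[18, 38] (size 2, min 18) -> median=14
Step 6: insert 36 -> lo=[4, 6, 14] (size 3, max 14) hi=[18, 36, 38] (size 3, min 18) -> median=16
Step 7: insert 19 -> lo=[4, 6, 14, 18] (size 4, max 18) hi=[19, 36, 38] (size 3, min 19) -> median=18
Step 8: insert 16 -> lo=[4, 6, 14, 16] (size 4, max 16) hi=[18, 19, 36, 38] (size 4, min 18) -> median=17
Step 9: insert 29 -> lo=[4, 6, 14, 16, 18] (size 5, max 18) hi=[19, 29, 36, 38] (size 4, min 19) -> median=18
Step 10: insert 11 -> lo=[4, 6, 11, 14, 16] (size 5, max 16) hi=[18, 19, 29, 36, 38] (size 5, min 18) -> median=17
Step 11: insert 44 -> lo=[4, 6, 11, 14, 16, 18] (size 6, max 18) hi=[19, 29, 36, 38, 44] (size 5, min 19) -> median=18
Step 12: insert 19 -> lo=[4, 6, 11, 14, 16, 18] (size 6, max 18) hi=[19, 19, 29, 36, 38, 44] (size 6, min 19) -> median=18.5
Step 13: insert 29 -> lo=[4, 6, 11, 14, 16, 18, 19] (size 7, max 19) hi=[19, 29, 29, 36, 38, 44] (size 6, min 19) -> median=19
Step 14: insert 35 -> lo=[4, 6, 11, 14, 16, 18, 19] (size 7, max 19) hi=[19, 29, 29, 35, 36, 38, 44] (size 7, min 19) -> median=19

Answer: 19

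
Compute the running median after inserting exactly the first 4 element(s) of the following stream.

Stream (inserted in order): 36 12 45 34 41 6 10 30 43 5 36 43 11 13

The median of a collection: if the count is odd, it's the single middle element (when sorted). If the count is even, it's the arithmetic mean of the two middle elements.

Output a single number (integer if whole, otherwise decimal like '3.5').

Step 1: insert 36 -> lo=[36] (size 1, max 36) hi=[] (size 0) -> median=36
Step 2: insert 12 -> lo=[12] (size 1, max 12) hi=[36] (size 1, min 36) -> median=24
Step 3: insert 45 -> lo=[12, 36] (size 2, max 36) hi=[45] (size 1, min 45) -> median=36
Step 4: insert 34 -> lo=[12, 34] (size 2, max 34) hi=[36, 45] (size 2, min 36) -> median=35

Answer: 35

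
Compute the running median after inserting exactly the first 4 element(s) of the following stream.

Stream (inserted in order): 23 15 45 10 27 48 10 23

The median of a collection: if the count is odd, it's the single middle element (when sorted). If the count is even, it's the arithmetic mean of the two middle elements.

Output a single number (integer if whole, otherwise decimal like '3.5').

Answer: 19

Derivation:
Step 1: insert 23 -> lo=[23] (size 1, max 23) hi=[] (size 0) -> median=23
Step 2: insert 15 -> lo=[15] (size 1, max 15) hi=[23] (size 1, min 23) -> median=19
Step 3: insert 45 -> lo=[15, 23] (size 2, max 23) hi=[45] (size 1, min 45) -> median=23
Step 4: insert 10 -> lo=[10, 15] (size 2, max 15) hi=[23, 45] (size 2, min 23) -> median=19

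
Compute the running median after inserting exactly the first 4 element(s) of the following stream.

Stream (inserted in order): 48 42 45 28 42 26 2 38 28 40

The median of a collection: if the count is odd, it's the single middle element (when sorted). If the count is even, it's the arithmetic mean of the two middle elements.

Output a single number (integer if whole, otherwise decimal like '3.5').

Answer: 43.5

Derivation:
Step 1: insert 48 -> lo=[48] (size 1, max 48) hi=[] (size 0) -> median=48
Step 2: insert 42 -> lo=[42] (size 1, max 42) hi=[48] (size 1, min 48) -> median=45
Step 3: insert 45 -> lo=[42, 45] (size 2, max 45) hi=[48] (size 1, min 48) -> median=45
Step 4: insert 28 -> lo=[28, 42] (size 2, max 42) hi=[45, 48] (size 2, min 45) -> median=43.5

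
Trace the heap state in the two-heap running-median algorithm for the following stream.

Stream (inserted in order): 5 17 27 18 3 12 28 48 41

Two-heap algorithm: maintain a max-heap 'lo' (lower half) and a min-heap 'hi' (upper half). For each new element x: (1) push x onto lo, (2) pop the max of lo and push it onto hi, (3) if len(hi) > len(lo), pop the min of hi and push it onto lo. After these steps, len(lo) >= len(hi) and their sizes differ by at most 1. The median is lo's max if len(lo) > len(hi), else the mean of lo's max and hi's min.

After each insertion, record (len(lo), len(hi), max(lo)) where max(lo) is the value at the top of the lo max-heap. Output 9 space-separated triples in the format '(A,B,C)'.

Step 1: insert 5 -> lo=[5] hi=[] -> (len(lo)=1, len(hi)=0, max(lo)=5)
Step 2: insert 17 -> lo=[5] hi=[17] -> (len(lo)=1, len(hi)=1, max(lo)=5)
Step 3: insert 27 -> lo=[5, 17] hi=[27] -> (len(lo)=2, len(hi)=1, max(lo)=17)
Step 4: insert 18 -> lo=[5, 17] hi=[18, 27] -> (len(lo)=2, len(hi)=2, max(lo)=17)
Step 5: insert 3 -> lo=[3, 5, 17] hi=[18, 27] -> (len(lo)=3, len(hi)=2, max(lo)=17)
Step 6: insert 12 -> lo=[3, 5, 12] hi=[17, 18, 27] -> (len(lo)=3, len(hi)=3, max(lo)=12)
Step 7: insert 28 -> lo=[3, 5, 12, 17] hi=[18, 27, 28] -> (len(lo)=4, len(hi)=3, max(lo)=17)
Step 8: insert 48 -> lo=[3, 5, 12, 17] hi=[18, 27, 28, 48] -> (len(lo)=4, len(hi)=4, max(lo)=17)
Step 9: insert 41 -> lo=[3, 5, 12, 17, 18] hi=[27, 28, 41, 48] -> (len(lo)=5, len(hi)=4, max(lo)=18)

Answer: (1,0,5) (1,1,5) (2,1,17) (2,2,17) (3,2,17) (3,3,12) (4,3,17) (4,4,17) (5,4,18)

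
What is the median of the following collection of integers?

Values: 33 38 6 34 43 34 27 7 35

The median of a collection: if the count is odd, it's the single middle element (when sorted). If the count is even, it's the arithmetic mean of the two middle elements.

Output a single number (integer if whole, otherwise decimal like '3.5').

Answer: 34

Derivation:
Step 1: insert 33 -> lo=[33] (size 1, max 33) hi=[] (size 0) -> median=33
Step 2: insert 38 -> lo=[33] (size 1, max 33) hi=[38] (size 1, min 38) -> median=35.5
Step 3: insert 6 -> lo=[6, 33] (size 2, max 33) hi=[38] (size 1, min 38) -> median=33
Step 4: insert 34 -> lo=[6, 33] (size 2, max 33) hi=[34, 38] (size 2, min 34) -> median=33.5
Step 5: insert 43 -> lo=[6, 33, 34] (size 3, max 34) hi=[38, 43] (size 2, min 38) -> median=34
Step 6: insert 34 -> lo=[6, 33, 34] (size 3, max 34) hi=[34, 38, 43] (size 3, min 34) -> median=34
Step 7: insert 27 -> lo=[6, 27, 33, 34] (size 4, max 34) hi=[34, 38, 43] (size 3, min 34) -> median=34
Step 8: insert 7 -> lo=[6, 7, 27, 33] (size 4, max 33) hi=[34, 34, 38, 43] (size 4, min 34) -> median=33.5
Step 9: insert 35 -> lo=[6, 7, 27, 33, 34] (size 5, max 34) hi=[34, 35, 38, 43] (size 4, min 34) -> median=34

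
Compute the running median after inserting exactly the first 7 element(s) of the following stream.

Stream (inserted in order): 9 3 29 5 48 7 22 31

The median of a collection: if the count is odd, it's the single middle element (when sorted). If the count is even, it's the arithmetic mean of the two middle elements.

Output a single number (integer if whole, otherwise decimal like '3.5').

Step 1: insert 9 -> lo=[9] (size 1, max 9) hi=[] (size 0) -> median=9
Step 2: insert 3 -> lo=[3] (size 1, max 3) hi=[9] (size 1, min 9) -> median=6
Step 3: insert 29 -> lo=[3, 9] (size 2, max 9) hi=[29] (size 1, min 29) -> median=9
Step 4: insert 5 -> lo=[3, 5] (size 2, max 5) hi=[9, 29] (size 2, min 9) -> median=7
Step 5: insert 48 -> lo=[3, 5, 9] (size 3, max 9) hi=[29, 48] (size 2, min 29) -> median=9
Step 6: insert 7 -> lo=[3, 5, 7] (size 3, max 7) hi=[9, 29, 48] (size 3, min 9) -> median=8
Step 7: insert 22 -> lo=[3, 5, 7, 9] (size 4, max 9) hi=[22, 29, 48] (size 3, min 22) -> median=9

Answer: 9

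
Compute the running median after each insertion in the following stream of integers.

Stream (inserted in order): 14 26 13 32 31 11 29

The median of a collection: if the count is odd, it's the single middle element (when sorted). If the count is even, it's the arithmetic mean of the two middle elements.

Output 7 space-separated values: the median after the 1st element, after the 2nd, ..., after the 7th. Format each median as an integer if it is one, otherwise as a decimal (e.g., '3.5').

Answer: 14 20 14 20 26 20 26

Derivation:
Step 1: insert 14 -> lo=[14] (size 1, max 14) hi=[] (size 0) -> median=14
Step 2: insert 26 -> lo=[14] (size 1, max 14) hi=[26] (size 1, min 26) -> median=20
Step 3: insert 13 -> lo=[13, 14] (size 2, max 14) hi=[26] (size 1, min 26) -> median=14
Step 4: insert 32 -> lo=[13, 14] (size 2, max 14) hi=[26, 32] (size 2, min 26) -> median=20
Step 5: insert 31 -> lo=[13, 14, 26] (size 3, max 26) hi=[31, 32] (size 2, min 31) -> median=26
Step 6: insert 11 -> lo=[11, 13, 14] (size 3, max 14) hi=[26, 31, 32] (size 3, min 26) -> median=20
Step 7: insert 29 -> lo=[11, 13, 14, 26] (size 4, max 26) hi=[29, 31, 32] (size 3, min 29) -> median=26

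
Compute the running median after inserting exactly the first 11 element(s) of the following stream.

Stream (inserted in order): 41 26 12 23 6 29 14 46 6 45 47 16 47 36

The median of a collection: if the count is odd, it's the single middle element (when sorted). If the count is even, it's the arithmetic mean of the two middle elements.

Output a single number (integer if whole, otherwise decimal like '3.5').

Step 1: insert 41 -> lo=[41] (size 1, max 41) hi=[] (size 0) -> median=41
Step 2: insert 26 -> lo=[26] (size 1, max 26) hi=[41] (size 1, min 41) -> median=33.5
Step 3: insert 12 -> lo=[12, 26] (size 2, max 26) hi=[41] (size 1, min 41) -> median=26
Step 4: insert 23 -> lo=[12, 23] (size 2, max 23) hi=[26, 41] (size 2, min 26) -> median=24.5
Step 5: insert 6 -> lo=[6, 12, 23] (size 3, max 23) hi=[26, 41] (size 2, min 26) -> median=23
Step 6: insert 29 -> lo=[6, 12, 23] (size 3, max 23) hi=[26, 29, 41] (size 3, min 26) -> median=24.5
Step 7: insert 14 -> lo=[6, 12, 14, 23] (size 4, max 23) hi=[26, 29, 41] (size 3, min 26) -> median=23
Step 8: insert 46 -> lo=[6, 12, 14, 23] (size 4, max 23) hi=[26, 29, 41, 46] (size 4, min 26) -> median=24.5
Step 9: insert 6 -> lo=[6, 6, 12, 14, 23] (size 5, max 23) hi=[26, 29, 41, 46] (size 4, min 26) -> median=23
Step 10: insert 45 -> lo=[6, 6, 12, 14, 23] (size 5, max 23) hi=[26, 29, 41, 45, 46] (size 5, min 26) -> median=24.5
Step 11: insert 47 -> lo=[6, 6, 12, 14, 23, 26] (size 6, max 26) hi=[29, 41, 45, 46, 47] (size 5, min 29) -> median=26

Answer: 26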